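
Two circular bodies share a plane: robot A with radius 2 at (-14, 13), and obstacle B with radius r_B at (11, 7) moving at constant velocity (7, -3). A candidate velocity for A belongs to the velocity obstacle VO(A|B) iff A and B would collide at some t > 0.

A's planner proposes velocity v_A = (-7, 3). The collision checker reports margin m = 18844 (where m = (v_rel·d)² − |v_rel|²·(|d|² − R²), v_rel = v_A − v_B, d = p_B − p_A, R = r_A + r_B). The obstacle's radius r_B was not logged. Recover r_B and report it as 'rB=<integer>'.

m = 18844
d = (25, -6);  v_rel = (-14, 6),  |v_rel|² = 232
v_rel×d = (-14)·(-6) − (6)·(25) = -66
since m = R²·232 − (-66)²:  R² = (4356 + 18844) / 232 = 100
R = √100 = 10  ⇒  r_B = 10 − 2 = 8

rB=8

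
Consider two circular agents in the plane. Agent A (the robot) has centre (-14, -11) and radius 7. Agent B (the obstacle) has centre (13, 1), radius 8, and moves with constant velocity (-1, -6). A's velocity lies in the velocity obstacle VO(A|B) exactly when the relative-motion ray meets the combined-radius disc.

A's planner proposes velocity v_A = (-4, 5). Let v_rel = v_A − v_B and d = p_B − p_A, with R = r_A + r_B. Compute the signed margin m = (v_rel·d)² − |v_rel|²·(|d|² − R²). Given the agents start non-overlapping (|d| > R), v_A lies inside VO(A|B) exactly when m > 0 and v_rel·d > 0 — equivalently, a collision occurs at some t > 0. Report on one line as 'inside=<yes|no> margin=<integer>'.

d = (27, 12),  |d|² = 873;  R = 7+8 = 15,  c = 873−15² = 648
v_rel = (-3, 11),  |v_rel|² = 130;  v_rel·d = (-3)·(27) + (11)·(12) = 51
130·t² − 102·t + 648 = 0  ⇒  m = 51² − 130·648 = -81639
m = -81639 < 0,  v_rel·d = 51 > 0  ⇒  outside

inside=no margin=-81639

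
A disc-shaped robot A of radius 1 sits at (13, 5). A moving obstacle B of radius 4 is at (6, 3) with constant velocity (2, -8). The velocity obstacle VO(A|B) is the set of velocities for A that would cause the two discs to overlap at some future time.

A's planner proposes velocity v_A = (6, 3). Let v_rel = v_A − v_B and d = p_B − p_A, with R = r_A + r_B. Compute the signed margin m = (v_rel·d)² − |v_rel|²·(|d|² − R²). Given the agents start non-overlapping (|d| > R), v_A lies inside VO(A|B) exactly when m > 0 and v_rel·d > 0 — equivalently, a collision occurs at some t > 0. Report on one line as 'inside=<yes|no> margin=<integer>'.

d = (-7, -2),  |d|² = 53;  R = 1+4 = 5,  c = 53−5² = 28
v_rel = (4, 11),  |v_rel|² = 137;  v_rel·d = (4)·(-7) + (11)·(-2) = -50
137·t² + 100·t + 28 = 0  ⇒  m = (-50)² − 137·28 = -1336
m = -1336 < 0,  v_rel·d = -50 < 0  ⇒  outside

inside=no margin=-1336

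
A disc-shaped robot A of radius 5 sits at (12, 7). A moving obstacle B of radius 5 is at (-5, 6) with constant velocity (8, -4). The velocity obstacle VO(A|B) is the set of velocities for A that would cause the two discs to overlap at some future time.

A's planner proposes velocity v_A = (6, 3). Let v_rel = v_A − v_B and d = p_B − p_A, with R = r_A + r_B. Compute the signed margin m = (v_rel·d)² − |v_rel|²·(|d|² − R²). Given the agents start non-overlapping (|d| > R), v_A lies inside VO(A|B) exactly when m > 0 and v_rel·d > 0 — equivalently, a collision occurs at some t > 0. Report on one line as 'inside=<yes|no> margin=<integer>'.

d = (-17, -1),  |d|² = 290;  R = 5+5 = 10,  c = 290−10² = 190
v_rel = (-2, 7),  |v_rel|² = 53;  v_rel·d = (-2)·(-17) + (7)·(-1) = 27
53·t² − 54·t + 190 = 0  ⇒  m = 27² − 53·190 = -9341
m = -9341 < 0,  v_rel·d = 27 > 0  ⇒  outside

inside=no margin=-9341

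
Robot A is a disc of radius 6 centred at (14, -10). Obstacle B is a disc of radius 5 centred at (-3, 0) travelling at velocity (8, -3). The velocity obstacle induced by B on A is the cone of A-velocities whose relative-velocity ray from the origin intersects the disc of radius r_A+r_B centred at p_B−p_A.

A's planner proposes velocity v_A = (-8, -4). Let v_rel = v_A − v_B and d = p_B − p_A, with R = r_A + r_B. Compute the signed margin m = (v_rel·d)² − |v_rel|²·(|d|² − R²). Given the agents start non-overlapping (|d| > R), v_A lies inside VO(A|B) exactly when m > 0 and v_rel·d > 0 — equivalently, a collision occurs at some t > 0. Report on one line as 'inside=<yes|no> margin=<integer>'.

d = (-17, 10),  |d|² = 389;  R = 6+5 = 11,  c = 389−11² = 268
v_rel = (-16, -1),  |v_rel|² = 257;  v_rel·d = (-16)·(-17) + (-1)·(10) = 262
257·t² − 524·t + 268 = 0  ⇒  m = 262² − 257·268 = -232
m = -232 < 0,  v_rel·d = 262 > 0  ⇒  outside

inside=no margin=-232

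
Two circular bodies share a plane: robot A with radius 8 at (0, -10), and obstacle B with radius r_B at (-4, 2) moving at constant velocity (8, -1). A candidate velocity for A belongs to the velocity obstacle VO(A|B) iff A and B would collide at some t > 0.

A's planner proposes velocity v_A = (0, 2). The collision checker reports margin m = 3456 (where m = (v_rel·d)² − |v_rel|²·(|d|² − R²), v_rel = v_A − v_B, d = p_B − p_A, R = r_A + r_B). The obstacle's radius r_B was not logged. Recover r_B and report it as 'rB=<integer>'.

m = 3456
d = (-4, 12);  v_rel = (-8, 3),  |v_rel|² = 73
v_rel×d = (-8)·(12) − (3)·(-4) = -84
since m = R²·73 − (-84)²:  R² = (7056 + 3456) / 73 = 144
R = √144 = 12  ⇒  r_B = 12 − 8 = 4

rB=4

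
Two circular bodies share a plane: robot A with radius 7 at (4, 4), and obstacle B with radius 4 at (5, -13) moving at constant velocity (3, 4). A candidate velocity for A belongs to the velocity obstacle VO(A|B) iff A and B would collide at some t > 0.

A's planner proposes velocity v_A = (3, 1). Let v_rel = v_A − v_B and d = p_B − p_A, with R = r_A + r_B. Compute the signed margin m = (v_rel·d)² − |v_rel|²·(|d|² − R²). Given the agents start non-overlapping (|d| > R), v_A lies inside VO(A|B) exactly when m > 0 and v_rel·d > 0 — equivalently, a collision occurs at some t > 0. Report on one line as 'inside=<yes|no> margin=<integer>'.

d = (1, -17),  |d|² = 290;  R = 7+4 = 11,  c = 290−11² = 169
v_rel = (0, -3),  |v_rel|² = 9;  v_rel·d = (0)·(1) + (-3)·(-17) = 51
9·t² − 102·t + 169 = 0  ⇒  m = 51² − 9·169 = 1080
m = 1080 > 0,  v_rel·d = 51 > 0  ⇒  inside

inside=yes margin=1080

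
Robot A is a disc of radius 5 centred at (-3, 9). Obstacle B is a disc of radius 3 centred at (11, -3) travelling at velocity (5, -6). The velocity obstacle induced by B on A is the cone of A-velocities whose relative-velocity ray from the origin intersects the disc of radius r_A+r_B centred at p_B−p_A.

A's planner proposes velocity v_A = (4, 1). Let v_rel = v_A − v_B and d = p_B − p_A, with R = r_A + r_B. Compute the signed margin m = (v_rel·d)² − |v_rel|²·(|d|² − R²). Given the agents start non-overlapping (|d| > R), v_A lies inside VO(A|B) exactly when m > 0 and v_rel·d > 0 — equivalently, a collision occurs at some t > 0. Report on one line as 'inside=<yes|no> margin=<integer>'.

d = (14, -12),  |d|² = 340;  R = 5+3 = 8,  c = 340−8² = 276
v_rel = (-1, 7),  |v_rel|² = 50;  v_rel·d = (-1)·(14) + (7)·(-12) = -98
50·t² + 196·t + 276 = 0  ⇒  m = (-98)² − 50·276 = -4196
m = -4196 < 0,  v_rel·d = -98 < 0  ⇒  outside

inside=no margin=-4196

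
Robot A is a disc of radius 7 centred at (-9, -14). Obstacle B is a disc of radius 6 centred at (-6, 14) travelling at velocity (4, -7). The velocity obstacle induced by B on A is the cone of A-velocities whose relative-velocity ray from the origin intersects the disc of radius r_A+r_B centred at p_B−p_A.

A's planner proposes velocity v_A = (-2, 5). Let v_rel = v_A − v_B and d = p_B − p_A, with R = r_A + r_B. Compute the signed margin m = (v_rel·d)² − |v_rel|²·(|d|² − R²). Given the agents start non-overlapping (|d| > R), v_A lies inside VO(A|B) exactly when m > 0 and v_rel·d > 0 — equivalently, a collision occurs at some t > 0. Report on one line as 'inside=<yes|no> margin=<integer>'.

d = (3, 28),  |d|² = 793;  R = 7+6 = 13,  c = 793−13² = 624
v_rel = (-6, 12),  |v_rel|² = 180;  v_rel·d = (-6)·(3) + (12)·(28) = 318
180·t² − 636·t + 624 = 0  ⇒  m = 318² − 180·624 = -11196
m = -11196 < 0,  v_rel·d = 318 > 0  ⇒  outside

inside=no margin=-11196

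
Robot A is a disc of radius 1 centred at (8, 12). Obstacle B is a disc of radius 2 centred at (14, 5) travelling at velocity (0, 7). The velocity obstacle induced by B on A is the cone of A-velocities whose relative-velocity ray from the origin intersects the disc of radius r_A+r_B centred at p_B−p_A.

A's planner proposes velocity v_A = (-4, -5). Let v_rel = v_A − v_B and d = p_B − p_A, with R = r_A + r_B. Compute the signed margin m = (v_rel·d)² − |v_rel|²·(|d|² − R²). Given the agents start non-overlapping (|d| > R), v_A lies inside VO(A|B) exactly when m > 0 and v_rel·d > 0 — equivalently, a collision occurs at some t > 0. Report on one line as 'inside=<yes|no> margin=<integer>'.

d = (6, -7),  |d|² = 85;  R = 1+2 = 3,  c = 85−3² = 76
v_rel = (-4, -12),  |v_rel|² = 160;  v_rel·d = (-4)·(6) + (-12)·(-7) = 60
160·t² − 120·t + 76 = 0  ⇒  m = 60² − 160·76 = -8560
m = -8560 < 0,  v_rel·d = 60 > 0  ⇒  outside

inside=no margin=-8560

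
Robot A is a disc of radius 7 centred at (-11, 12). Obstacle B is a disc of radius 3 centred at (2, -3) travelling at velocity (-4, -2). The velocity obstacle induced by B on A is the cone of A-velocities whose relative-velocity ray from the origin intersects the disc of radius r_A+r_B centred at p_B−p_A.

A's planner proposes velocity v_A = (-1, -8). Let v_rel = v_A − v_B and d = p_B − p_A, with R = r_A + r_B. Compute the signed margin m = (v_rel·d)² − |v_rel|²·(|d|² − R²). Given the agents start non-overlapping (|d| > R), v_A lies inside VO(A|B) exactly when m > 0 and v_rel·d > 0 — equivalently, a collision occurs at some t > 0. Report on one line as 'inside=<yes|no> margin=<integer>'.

d = (13, -15),  |d|² = 394;  R = 7+3 = 10,  c = 394−10² = 294
v_rel = (3, -6),  |v_rel|² = 45;  v_rel·d = (3)·(13) + (-6)·(-15) = 129
45·t² − 258·t + 294 = 0  ⇒  m = 129² − 45·294 = 3411
m = 3411 > 0,  v_rel·d = 129 > 0  ⇒  inside

inside=yes margin=3411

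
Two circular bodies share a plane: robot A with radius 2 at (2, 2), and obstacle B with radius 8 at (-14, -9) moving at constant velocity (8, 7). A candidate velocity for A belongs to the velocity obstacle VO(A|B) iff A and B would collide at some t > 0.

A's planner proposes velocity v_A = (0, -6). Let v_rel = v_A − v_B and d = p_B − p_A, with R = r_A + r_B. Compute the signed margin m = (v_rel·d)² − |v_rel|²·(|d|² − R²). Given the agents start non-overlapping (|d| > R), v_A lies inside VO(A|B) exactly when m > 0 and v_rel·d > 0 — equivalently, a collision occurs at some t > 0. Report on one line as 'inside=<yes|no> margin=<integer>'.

d = (-16, -11),  |d|² = 377;  R = 2+8 = 10,  c = 377−10² = 277
v_rel = (-8, -13),  |v_rel|² = 233;  v_rel·d = (-8)·(-16) + (-13)·(-11) = 271
233·t² − 542·t + 277 = 0  ⇒  m = 271² − 233·277 = 8900
m = 8900 > 0,  v_rel·d = 271 > 0  ⇒  inside

inside=yes margin=8900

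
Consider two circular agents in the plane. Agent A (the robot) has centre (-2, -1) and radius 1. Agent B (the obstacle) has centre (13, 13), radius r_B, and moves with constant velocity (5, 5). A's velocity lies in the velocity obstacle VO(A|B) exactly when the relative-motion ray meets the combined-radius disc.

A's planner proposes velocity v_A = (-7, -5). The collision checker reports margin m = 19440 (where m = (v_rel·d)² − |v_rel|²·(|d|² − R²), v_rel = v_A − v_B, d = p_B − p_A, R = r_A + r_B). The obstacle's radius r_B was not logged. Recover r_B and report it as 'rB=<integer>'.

m = 19440
d = (15, 14);  v_rel = (-12, -10),  |v_rel|² = 244
v_rel×d = (-12)·(14) − (-10)·(15) = -18
since m = R²·244 − (-18)²:  R² = (324 + 19440) / 244 = 81
R = √81 = 9  ⇒  r_B = 9 − 1 = 8

rB=8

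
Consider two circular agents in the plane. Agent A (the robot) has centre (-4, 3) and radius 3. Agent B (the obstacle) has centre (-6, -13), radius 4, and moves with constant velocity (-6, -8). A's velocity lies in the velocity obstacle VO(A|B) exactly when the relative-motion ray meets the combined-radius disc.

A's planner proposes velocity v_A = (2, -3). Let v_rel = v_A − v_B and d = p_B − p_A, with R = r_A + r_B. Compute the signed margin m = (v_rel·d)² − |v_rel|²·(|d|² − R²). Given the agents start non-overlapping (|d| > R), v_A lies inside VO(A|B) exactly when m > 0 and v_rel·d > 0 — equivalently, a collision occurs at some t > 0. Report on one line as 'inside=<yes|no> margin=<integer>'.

d = (-2, -16),  |d|² = 260;  R = 3+4 = 7,  c = 260−7² = 211
v_rel = (8, 5),  |v_rel|² = 89;  v_rel·d = (8)·(-2) + (5)·(-16) = -96
89·t² + 192·t + 211 = 0  ⇒  m = (-96)² − 89·211 = -9563
m = -9563 < 0,  v_rel·d = -96 < 0  ⇒  outside

inside=no margin=-9563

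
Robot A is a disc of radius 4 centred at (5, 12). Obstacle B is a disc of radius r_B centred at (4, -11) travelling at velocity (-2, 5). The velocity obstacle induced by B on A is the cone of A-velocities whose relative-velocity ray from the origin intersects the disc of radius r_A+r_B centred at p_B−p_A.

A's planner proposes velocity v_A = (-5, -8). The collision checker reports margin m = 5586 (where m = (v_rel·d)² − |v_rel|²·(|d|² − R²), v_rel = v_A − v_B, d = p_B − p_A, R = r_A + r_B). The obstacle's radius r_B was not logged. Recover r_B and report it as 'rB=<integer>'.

m = 5586
d = (-1, -23);  v_rel = (-3, -13),  |v_rel|² = 178
v_rel×d = (-3)·(-23) − (-13)·(-1) = 56
since m = R²·178 − 56²:  R² = (3136 + 5586) / 178 = 49
R = √49 = 7  ⇒  r_B = 7 − 4 = 3

rB=3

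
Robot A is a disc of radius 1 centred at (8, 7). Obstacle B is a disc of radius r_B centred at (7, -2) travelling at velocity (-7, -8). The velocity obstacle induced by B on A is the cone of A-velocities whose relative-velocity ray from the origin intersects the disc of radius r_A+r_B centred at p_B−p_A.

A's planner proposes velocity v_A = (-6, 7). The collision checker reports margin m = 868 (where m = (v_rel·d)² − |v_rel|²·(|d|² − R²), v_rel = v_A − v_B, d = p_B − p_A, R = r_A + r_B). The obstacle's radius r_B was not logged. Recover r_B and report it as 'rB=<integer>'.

m = 868
d = (-1, -9);  v_rel = (1, 15),  |v_rel|² = 226
v_rel×d = (1)·(-9) − (15)·(-1) = 6
since m = R²·226 − 6²:  R² = (36 + 868) / 226 = 4
R = √4 = 2  ⇒  r_B = 2 − 1 = 1

rB=1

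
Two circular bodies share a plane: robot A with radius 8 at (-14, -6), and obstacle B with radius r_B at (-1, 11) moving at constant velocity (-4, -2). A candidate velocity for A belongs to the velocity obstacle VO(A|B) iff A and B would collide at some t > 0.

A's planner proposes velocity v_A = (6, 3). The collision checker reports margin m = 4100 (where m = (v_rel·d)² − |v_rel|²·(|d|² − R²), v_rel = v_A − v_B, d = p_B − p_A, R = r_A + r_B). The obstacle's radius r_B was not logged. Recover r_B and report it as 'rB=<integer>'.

m = 4100
d = (13, 17);  v_rel = (10, 5),  |v_rel|² = 125
v_rel×d = (10)·(17) − (5)·(13) = 105
since m = R²·125 − 105²:  R² = (11025 + 4100) / 125 = 121
R = √121 = 11  ⇒  r_B = 11 − 8 = 3

rB=3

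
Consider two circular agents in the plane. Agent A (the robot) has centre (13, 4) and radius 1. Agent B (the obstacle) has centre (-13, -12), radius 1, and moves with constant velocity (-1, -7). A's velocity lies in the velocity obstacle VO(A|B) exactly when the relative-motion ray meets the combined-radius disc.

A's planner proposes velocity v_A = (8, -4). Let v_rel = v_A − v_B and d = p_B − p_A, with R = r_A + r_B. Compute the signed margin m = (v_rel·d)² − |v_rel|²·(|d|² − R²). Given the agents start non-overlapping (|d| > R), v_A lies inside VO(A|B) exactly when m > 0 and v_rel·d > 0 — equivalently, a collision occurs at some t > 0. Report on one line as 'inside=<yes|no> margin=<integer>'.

d = (-26, -16),  |d|² = 932;  R = 1+1 = 2,  c = 932−2² = 928
v_rel = (9, 3),  |v_rel|² = 90;  v_rel·d = (9)·(-26) + (3)·(-16) = -282
90·t² + 564·t + 928 = 0  ⇒  m = (-282)² − 90·928 = -3996
m = -3996 < 0,  v_rel·d = -282 < 0  ⇒  outside

inside=no margin=-3996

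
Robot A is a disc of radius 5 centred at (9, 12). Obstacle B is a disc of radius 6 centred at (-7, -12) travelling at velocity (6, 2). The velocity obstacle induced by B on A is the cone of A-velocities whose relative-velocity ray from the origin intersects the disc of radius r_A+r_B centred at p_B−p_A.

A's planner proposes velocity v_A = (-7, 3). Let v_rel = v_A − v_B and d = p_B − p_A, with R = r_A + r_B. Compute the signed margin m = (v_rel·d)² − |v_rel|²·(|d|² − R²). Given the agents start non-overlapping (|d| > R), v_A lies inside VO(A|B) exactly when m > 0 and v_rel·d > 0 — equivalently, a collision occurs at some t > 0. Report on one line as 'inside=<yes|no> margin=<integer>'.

d = (-16, -24),  |d|² = 832;  R = 5+6 = 11,  c = 832−11² = 711
v_rel = (-13, 1),  |v_rel|² = 170;  v_rel·d = (-13)·(-16) + (1)·(-24) = 184
170·t² − 368·t + 711 = 0  ⇒  m = 184² − 170·711 = -87014
m = -87014 < 0,  v_rel·d = 184 > 0  ⇒  outside

inside=no margin=-87014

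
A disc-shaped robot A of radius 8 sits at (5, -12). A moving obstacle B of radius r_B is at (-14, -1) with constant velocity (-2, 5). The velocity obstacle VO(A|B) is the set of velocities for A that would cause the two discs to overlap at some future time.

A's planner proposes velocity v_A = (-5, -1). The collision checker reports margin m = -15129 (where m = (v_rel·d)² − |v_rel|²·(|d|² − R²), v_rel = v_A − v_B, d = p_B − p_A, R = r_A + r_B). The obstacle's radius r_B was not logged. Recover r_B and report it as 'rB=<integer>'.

m = -15129
d = (-19, 11);  v_rel = (-3, -6),  |v_rel|² = 45
v_rel×d = (-3)·(11) − (-6)·(-19) = -147
since m = R²·45 − (-147)²:  R² = (21609 + -15129) / 45 = 144
R = √144 = 12  ⇒  r_B = 12 − 8 = 4

rB=4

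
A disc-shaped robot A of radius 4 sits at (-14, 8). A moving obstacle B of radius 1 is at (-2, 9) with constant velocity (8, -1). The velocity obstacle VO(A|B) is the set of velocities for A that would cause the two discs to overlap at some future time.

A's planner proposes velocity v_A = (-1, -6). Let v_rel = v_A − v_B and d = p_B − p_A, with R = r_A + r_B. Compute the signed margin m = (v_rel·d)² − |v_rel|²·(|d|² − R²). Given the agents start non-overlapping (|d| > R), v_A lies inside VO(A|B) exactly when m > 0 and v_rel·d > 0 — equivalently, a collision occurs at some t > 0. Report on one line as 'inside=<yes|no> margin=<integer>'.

d = (12, 1),  |d|² = 145;  R = 4+1 = 5,  c = 145−5² = 120
v_rel = (-9, -5),  |v_rel|² = 106;  v_rel·d = (-9)·(12) + (-5)·(1) = -113
106·t² + 226·t + 120 = 0  ⇒  m = (-113)² − 106·120 = 49
m = 49 > 0,  v_rel·d = -113 < 0  ⇒  outside

inside=no margin=49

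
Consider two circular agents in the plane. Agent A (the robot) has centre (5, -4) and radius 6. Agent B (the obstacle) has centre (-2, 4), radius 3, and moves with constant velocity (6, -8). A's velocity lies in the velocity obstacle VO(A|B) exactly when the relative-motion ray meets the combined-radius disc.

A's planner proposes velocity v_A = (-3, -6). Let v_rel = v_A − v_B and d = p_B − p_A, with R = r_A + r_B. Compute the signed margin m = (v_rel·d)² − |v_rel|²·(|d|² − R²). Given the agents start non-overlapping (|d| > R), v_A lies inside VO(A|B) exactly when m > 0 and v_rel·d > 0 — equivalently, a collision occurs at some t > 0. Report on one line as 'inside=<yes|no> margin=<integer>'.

d = (-7, 8),  |d|² = 113;  R = 6+3 = 9,  c = 113−9² = 32
v_rel = (-9, 2),  |v_rel|² = 85;  v_rel·d = (-9)·(-7) + (2)·(8) = 79
85·t² − 158·t + 32 = 0  ⇒  m = 79² − 85·32 = 3521
m = 3521 > 0,  v_rel·d = 79 > 0  ⇒  inside

inside=yes margin=3521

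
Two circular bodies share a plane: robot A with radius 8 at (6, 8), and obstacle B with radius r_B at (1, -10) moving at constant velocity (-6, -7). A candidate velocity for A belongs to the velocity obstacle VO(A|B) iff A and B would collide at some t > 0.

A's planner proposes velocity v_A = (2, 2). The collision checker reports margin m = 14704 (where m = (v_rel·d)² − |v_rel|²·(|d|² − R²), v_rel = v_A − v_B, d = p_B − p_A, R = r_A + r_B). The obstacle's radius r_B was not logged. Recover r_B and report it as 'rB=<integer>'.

m = 14704
d = (-5, -18);  v_rel = (8, 9),  |v_rel|² = 145
v_rel×d = (8)·(-18) − (9)·(-5) = -99
since m = R²·145 − (-99)²:  R² = (9801 + 14704) / 145 = 169
R = √169 = 13  ⇒  r_B = 13 − 8 = 5

rB=5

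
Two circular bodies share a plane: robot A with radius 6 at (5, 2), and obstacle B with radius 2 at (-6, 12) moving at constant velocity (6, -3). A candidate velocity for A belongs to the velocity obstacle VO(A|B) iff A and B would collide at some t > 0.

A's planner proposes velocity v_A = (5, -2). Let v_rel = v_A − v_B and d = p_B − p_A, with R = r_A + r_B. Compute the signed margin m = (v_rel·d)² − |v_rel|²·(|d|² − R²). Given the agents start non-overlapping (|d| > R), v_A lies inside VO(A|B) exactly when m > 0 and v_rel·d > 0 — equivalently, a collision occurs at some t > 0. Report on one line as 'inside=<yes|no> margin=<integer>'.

d = (-11, 10),  |d|² = 221;  R = 6+2 = 8,  c = 221−8² = 157
v_rel = (-1, 1),  |v_rel|² = 2;  v_rel·d = (-1)·(-11) + (1)·(10) = 21
2·t² − 42·t + 157 = 0  ⇒  m = 21² − 2·157 = 127
m = 127 > 0,  v_rel·d = 21 > 0  ⇒  inside

inside=yes margin=127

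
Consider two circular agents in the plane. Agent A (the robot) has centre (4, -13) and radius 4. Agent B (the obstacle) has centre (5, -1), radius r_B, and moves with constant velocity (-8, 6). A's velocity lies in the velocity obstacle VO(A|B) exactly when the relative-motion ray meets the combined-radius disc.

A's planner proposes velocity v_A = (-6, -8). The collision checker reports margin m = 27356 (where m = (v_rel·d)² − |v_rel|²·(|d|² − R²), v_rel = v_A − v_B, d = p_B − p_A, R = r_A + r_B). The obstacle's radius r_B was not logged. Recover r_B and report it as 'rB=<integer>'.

m = 27356
d = (1, 12);  v_rel = (2, -14),  |v_rel|² = 200
v_rel×d = (2)·(12) − (-14)·(1) = 38
since m = R²·200 − 38²:  R² = (1444 + 27356) / 200 = 144
R = √144 = 12  ⇒  r_B = 12 − 4 = 8

rB=8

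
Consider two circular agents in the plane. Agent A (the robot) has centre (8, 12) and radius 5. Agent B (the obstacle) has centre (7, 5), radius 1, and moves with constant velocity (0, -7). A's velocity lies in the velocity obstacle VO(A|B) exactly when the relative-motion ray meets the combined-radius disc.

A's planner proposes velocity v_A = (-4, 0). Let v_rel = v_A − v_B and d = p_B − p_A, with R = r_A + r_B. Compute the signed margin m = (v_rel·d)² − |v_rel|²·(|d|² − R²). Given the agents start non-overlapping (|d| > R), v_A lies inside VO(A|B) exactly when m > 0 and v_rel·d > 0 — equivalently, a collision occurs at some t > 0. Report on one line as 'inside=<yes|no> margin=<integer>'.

d = (-1, -7),  |d|² = 50;  R = 5+1 = 6,  c = 50−6² = 14
v_rel = (-4, 7),  |v_rel|² = 65;  v_rel·d = (-4)·(-1) + (7)·(-7) = -45
65·t² + 90·t + 14 = 0  ⇒  m = (-45)² − 65·14 = 1115
m = 1115 > 0,  v_rel·d = -45 < 0  ⇒  outside

inside=no margin=1115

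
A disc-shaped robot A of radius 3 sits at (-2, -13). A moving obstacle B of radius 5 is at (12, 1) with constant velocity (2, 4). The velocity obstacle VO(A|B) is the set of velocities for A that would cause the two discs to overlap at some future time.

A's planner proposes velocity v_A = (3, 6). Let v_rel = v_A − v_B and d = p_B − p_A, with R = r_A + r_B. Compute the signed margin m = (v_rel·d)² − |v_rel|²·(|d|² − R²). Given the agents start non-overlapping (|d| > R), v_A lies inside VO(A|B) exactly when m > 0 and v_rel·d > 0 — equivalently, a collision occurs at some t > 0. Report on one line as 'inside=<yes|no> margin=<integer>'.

d = (14, 14),  |d|² = 392;  R = 3+5 = 8,  c = 392−8² = 328
v_rel = (1, 2),  |v_rel|² = 5;  v_rel·d = (1)·(14) + (2)·(14) = 42
5·t² − 84·t + 328 = 0  ⇒  m = 42² − 5·328 = 124
m = 124 > 0,  v_rel·d = 42 > 0  ⇒  inside

inside=yes margin=124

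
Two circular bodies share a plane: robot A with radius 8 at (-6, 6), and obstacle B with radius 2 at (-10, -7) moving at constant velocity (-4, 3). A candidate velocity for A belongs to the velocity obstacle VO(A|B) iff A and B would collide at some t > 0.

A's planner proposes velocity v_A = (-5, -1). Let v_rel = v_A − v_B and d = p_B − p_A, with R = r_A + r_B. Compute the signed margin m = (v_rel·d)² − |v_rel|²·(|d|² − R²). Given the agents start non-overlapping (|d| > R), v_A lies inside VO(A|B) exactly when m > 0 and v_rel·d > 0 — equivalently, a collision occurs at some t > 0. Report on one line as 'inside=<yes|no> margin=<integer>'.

d = (-4, -13),  |d|² = 185;  R = 8+2 = 10,  c = 185−10² = 85
v_rel = (-1, -4),  |v_rel|² = 17;  v_rel·d = (-1)·(-4) + (-4)·(-13) = 56
17·t² − 112·t + 85 = 0  ⇒  m = 56² − 17·85 = 1691
m = 1691 > 0,  v_rel·d = 56 > 0  ⇒  inside

inside=yes margin=1691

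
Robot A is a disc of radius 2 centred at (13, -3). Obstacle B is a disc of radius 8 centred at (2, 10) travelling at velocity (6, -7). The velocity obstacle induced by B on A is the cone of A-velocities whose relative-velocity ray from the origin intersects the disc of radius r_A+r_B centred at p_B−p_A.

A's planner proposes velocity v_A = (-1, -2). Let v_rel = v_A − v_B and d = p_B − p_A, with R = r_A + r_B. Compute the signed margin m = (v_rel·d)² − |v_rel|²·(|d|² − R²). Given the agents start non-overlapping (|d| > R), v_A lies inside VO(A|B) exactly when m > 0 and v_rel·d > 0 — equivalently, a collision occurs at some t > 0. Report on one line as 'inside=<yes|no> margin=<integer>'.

d = (-11, 13),  |d|² = 290;  R = 2+8 = 10,  c = 290−10² = 190
v_rel = (-7, 5),  |v_rel|² = 74;  v_rel·d = (-7)·(-11) + (5)·(13) = 142
74·t² − 284·t + 190 = 0  ⇒  m = 142² − 74·190 = 6104
m = 6104 > 0,  v_rel·d = 142 > 0  ⇒  inside

inside=yes margin=6104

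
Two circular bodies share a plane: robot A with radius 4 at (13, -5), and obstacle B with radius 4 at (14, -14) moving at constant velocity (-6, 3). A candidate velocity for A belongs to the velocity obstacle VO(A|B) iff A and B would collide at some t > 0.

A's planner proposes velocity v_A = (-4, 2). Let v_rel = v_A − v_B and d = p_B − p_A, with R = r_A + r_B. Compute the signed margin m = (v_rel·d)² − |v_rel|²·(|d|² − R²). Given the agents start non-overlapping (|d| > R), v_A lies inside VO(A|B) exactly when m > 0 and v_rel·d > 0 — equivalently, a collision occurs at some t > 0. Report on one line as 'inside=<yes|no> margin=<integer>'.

d = (1, -9),  |d|² = 82;  R = 4+4 = 8,  c = 82−8² = 18
v_rel = (2, -1),  |v_rel|² = 5;  v_rel·d = (2)·(1) + (-1)·(-9) = 11
5·t² − 22·t + 18 = 0  ⇒  m = 11² − 5·18 = 31
m = 31 > 0,  v_rel·d = 11 > 0  ⇒  inside

inside=yes margin=31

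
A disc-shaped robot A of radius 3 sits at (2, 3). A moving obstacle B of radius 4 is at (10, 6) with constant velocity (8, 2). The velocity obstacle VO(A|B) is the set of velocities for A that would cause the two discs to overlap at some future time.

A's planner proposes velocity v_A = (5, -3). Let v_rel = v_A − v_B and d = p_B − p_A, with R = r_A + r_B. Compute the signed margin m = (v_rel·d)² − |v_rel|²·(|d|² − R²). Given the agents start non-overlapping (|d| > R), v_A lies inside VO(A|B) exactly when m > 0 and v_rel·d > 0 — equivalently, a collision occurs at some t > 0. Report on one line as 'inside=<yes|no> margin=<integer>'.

d = (8, 3),  |d|² = 73;  R = 3+4 = 7,  c = 73−7² = 24
v_rel = (-3, -5),  |v_rel|² = 34;  v_rel·d = (-3)·(8) + (-5)·(3) = -39
34·t² + 78·t + 24 = 0  ⇒  m = (-39)² − 34·24 = 705
m = 705 > 0,  v_rel·d = -39 < 0  ⇒  outside

inside=no margin=705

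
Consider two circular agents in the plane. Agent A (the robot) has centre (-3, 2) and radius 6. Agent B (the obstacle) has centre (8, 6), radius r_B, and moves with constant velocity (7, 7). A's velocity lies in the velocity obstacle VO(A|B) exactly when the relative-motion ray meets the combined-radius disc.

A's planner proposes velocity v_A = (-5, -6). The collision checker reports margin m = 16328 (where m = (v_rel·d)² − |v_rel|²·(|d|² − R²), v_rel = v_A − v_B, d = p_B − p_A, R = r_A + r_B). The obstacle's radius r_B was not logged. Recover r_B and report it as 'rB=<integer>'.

m = 16328
d = (11, 4);  v_rel = (-12, -13),  |v_rel|² = 313
v_rel×d = (-12)·(4) − (-13)·(11) = 95
since m = R²·313 − 95²:  R² = (9025 + 16328) / 313 = 81
R = √81 = 9  ⇒  r_B = 9 − 6 = 3

rB=3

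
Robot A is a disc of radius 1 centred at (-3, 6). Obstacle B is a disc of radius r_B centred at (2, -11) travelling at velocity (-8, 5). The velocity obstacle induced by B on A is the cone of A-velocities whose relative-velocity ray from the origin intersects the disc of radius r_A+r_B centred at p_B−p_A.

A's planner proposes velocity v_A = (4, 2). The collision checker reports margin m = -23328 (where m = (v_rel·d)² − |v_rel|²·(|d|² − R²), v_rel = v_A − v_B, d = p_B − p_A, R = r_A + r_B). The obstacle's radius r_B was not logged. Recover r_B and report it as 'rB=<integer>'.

m = -23328
d = (5, -17);  v_rel = (12, -3),  |v_rel|² = 153
v_rel×d = (12)·(-17) − (-3)·(5) = -189
since m = R²·153 − (-189)²:  R² = (35721 + -23328) / 153 = 81
R = √81 = 9  ⇒  r_B = 9 − 1 = 8

rB=8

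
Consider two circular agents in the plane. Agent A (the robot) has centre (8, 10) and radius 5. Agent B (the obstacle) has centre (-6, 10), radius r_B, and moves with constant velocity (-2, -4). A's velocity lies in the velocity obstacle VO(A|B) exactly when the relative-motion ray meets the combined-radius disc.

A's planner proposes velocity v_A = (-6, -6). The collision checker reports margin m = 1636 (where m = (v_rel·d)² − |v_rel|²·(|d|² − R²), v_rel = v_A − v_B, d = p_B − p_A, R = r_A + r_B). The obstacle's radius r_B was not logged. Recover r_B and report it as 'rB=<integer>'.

m = 1636
d = (-14, 0);  v_rel = (-4, -2),  |v_rel|² = 20
v_rel×d = (-4)·(0) − (-2)·(-14) = -28
since m = R²·20 − (-28)²:  R² = (784 + 1636) / 20 = 121
R = √121 = 11  ⇒  r_B = 11 − 5 = 6

rB=6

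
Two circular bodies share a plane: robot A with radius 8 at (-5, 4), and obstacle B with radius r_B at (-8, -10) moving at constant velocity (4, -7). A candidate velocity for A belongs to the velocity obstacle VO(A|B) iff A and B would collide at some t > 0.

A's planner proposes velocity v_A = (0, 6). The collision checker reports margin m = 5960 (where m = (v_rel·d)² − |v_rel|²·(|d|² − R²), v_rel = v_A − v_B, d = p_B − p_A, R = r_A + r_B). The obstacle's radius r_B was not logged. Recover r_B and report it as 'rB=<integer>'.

m = 5960
d = (-3, -14);  v_rel = (-4, 13),  |v_rel|² = 185
v_rel×d = (-4)·(-14) − (13)·(-3) = 95
since m = R²·185 − 95²:  R² = (9025 + 5960) / 185 = 81
R = √81 = 9  ⇒  r_B = 9 − 8 = 1

rB=1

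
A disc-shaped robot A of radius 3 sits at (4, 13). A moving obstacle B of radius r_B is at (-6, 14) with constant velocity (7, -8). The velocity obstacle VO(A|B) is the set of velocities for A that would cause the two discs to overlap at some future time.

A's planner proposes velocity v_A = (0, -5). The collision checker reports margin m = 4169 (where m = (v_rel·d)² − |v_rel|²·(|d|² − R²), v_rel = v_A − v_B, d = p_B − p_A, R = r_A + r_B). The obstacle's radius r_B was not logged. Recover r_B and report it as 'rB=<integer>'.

m = 4169
d = (-10, 1);  v_rel = (-7, 3),  |v_rel|² = 58
v_rel×d = (-7)·(1) − (3)·(-10) = 23
since m = R²·58 − 23²:  R² = (529 + 4169) / 58 = 81
R = √81 = 9  ⇒  r_B = 9 − 3 = 6

rB=6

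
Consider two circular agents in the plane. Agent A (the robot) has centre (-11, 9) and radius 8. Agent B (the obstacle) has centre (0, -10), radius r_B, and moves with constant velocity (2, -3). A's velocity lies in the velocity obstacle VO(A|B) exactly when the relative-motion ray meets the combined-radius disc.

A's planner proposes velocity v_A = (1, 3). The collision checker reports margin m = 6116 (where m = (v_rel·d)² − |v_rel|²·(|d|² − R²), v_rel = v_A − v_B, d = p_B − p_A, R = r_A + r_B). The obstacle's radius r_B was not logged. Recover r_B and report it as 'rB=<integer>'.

m = 6116
d = (11, -19);  v_rel = (-1, 6),  |v_rel|² = 37
v_rel×d = (-1)·(-19) − (6)·(11) = -47
since m = R²·37 − (-47)²:  R² = (2209 + 6116) / 37 = 225
R = √225 = 15  ⇒  r_B = 15 − 8 = 7

rB=7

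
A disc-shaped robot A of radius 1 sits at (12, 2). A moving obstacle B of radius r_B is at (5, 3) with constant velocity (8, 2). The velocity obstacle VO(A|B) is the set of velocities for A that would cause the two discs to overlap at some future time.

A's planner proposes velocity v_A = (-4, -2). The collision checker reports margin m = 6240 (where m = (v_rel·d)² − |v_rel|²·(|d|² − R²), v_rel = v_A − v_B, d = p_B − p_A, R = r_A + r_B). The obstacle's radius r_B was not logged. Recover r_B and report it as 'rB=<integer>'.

m = 6240
d = (-7, 1);  v_rel = (-12, -4),  |v_rel|² = 160
v_rel×d = (-12)·(1) − (-4)·(-7) = -40
since m = R²·160 − (-40)²:  R² = (1600 + 6240) / 160 = 49
R = √49 = 7  ⇒  r_B = 7 − 1 = 6

rB=6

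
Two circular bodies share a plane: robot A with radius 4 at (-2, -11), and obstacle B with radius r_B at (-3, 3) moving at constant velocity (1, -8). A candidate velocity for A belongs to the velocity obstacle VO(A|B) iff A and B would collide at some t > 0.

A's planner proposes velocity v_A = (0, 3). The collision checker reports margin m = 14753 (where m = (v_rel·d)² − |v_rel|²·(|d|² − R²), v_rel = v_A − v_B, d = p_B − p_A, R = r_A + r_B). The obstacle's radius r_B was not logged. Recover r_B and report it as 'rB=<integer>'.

m = 14753
d = (-1, 14);  v_rel = (-1, 11),  |v_rel|² = 122
v_rel×d = (-1)·(14) − (11)·(-1) = -3
since m = R²·122 − (-3)²:  R² = (9 + 14753) / 122 = 121
R = √121 = 11  ⇒  r_B = 11 − 4 = 7

rB=7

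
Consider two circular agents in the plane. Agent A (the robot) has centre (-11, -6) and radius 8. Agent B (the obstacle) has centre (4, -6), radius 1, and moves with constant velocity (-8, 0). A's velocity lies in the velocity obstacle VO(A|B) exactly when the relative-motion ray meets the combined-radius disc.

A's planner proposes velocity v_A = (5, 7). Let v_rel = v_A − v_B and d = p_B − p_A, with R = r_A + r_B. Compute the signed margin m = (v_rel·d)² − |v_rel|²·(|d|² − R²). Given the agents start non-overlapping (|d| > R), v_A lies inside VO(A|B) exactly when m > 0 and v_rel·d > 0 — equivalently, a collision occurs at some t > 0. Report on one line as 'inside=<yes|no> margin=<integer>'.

d = (15, 0),  |d|² = 225;  R = 8+1 = 9,  c = 225−9² = 144
v_rel = (13, 7),  |v_rel|² = 218;  v_rel·d = (13)·(15) + (7)·(0) = 195
218·t² − 390·t + 144 = 0  ⇒  m = 195² − 218·144 = 6633
m = 6633 > 0,  v_rel·d = 195 > 0  ⇒  inside

inside=yes margin=6633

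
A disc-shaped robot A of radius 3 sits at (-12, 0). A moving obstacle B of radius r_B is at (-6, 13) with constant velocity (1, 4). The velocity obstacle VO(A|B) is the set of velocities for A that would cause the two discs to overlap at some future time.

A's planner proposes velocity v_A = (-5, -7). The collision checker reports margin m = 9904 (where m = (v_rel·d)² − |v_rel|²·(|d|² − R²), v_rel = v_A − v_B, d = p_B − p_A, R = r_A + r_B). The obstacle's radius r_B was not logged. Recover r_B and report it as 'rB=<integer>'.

m = 9904
d = (6, 13);  v_rel = (-6, -11),  |v_rel|² = 157
v_rel×d = (-6)·(13) − (-11)·(6) = -12
since m = R²·157 − (-12)²:  R² = (144 + 9904) / 157 = 64
R = √64 = 8  ⇒  r_B = 8 − 3 = 5

rB=5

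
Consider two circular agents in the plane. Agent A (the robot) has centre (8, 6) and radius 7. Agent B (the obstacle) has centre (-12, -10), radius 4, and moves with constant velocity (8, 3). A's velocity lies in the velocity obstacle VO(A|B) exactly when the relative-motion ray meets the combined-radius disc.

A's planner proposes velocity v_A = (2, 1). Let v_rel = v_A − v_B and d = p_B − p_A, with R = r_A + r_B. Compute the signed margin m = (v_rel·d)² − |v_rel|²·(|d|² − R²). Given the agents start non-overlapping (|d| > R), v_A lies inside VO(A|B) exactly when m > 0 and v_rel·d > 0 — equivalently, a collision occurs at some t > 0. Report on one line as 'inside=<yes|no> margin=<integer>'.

d = (-20, -16),  |d|² = 656;  R = 7+4 = 11,  c = 656−11² = 535
v_rel = (-6, -2),  |v_rel|² = 40;  v_rel·d = (-6)·(-20) + (-2)·(-16) = 152
40·t² − 304·t + 535 = 0  ⇒  m = 152² − 40·535 = 1704
m = 1704 > 0,  v_rel·d = 152 > 0  ⇒  inside

inside=yes margin=1704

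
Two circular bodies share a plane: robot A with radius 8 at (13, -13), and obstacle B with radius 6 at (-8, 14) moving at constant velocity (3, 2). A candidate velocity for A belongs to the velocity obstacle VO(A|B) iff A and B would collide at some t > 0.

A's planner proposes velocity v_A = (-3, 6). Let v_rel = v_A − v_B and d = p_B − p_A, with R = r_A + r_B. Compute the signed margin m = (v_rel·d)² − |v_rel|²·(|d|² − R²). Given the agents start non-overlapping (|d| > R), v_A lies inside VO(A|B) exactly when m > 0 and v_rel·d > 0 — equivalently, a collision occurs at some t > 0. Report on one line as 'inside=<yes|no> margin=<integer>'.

d = (-21, 27),  |d|² = 1170;  R = 8+6 = 14,  c = 1170−14² = 974
v_rel = (-6, 4),  |v_rel|² = 52;  v_rel·d = (-6)·(-21) + (4)·(27) = 234
52·t² − 468·t + 974 = 0  ⇒  m = 234² − 52·974 = 4108
m = 4108 > 0,  v_rel·d = 234 > 0  ⇒  inside

inside=yes margin=4108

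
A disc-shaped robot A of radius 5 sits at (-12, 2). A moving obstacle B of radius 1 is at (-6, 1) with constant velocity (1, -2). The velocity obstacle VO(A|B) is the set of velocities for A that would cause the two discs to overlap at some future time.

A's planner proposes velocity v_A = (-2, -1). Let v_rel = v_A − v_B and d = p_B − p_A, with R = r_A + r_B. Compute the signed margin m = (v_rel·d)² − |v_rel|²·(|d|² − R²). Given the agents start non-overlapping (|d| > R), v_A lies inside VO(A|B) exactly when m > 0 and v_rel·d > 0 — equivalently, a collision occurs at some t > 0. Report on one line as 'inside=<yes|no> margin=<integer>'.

d = (6, -1),  |d|² = 37;  R = 5+1 = 6,  c = 37−6² = 1
v_rel = (-3, 1),  |v_rel|² = 10;  v_rel·d = (-3)·(6) + (1)·(-1) = -19
10·t² + 38·t + 1 = 0  ⇒  m = (-19)² − 10·1 = 351
m = 351 > 0,  v_rel·d = -19 < 0  ⇒  outside

inside=no margin=351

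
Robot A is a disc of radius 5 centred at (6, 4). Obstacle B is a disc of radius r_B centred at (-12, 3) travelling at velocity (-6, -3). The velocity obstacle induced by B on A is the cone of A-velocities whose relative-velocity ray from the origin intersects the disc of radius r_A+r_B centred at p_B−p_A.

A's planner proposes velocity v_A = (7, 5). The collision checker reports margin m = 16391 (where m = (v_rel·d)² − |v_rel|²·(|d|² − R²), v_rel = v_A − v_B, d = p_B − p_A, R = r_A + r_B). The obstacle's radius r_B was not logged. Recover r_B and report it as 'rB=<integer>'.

m = 16391
d = (-18, -1);  v_rel = (13, 8),  |v_rel|² = 233
v_rel×d = (13)·(-1) − (8)·(-18) = 131
since m = R²·233 − 131²:  R² = (17161 + 16391) / 233 = 144
R = √144 = 12  ⇒  r_B = 12 − 5 = 7

rB=7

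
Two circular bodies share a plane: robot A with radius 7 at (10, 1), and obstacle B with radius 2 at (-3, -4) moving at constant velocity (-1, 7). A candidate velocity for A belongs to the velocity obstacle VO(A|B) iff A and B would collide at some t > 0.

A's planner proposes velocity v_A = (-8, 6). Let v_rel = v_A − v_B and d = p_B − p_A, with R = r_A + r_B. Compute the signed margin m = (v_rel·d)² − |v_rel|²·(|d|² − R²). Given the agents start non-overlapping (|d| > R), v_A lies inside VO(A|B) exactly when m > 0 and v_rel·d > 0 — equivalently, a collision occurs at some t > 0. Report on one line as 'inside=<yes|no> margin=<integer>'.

d = (-13, -5),  |d|² = 194;  R = 7+2 = 9,  c = 194−9² = 113
v_rel = (-7, -1),  |v_rel|² = 50;  v_rel·d = (-7)·(-13) + (-1)·(-5) = 96
50·t² − 192·t + 113 = 0  ⇒  m = 96² − 50·113 = 3566
m = 3566 > 0,  v_rel·d = 96 > 0  ⇒  inside

inside=yes margin=3566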